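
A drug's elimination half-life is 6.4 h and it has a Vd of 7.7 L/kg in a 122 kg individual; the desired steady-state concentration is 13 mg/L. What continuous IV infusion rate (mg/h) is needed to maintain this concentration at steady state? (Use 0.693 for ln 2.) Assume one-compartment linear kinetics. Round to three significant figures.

Vd = 7.7 L/kg × 122 kg = 939.4 L
k = 0.693/6.4 = 0.1083 h⁻¹, so CL = k·Vd = 0.1083 × 939.4 = 101.7 L/h
Infusion rate = CL × Css = 101.7 × 13 = 1322 mg/h

1320 mg/h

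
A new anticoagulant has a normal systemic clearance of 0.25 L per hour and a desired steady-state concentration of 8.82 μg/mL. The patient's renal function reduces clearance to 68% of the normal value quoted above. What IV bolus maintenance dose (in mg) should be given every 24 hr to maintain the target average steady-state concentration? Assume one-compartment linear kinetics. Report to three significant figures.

36.0 mg

Patient clearance = 0.68 × 0.2500 = 0.1700 L/h
D = CL × Css × τ = 0.1700 × 8.82 × 24 = 35.99 mg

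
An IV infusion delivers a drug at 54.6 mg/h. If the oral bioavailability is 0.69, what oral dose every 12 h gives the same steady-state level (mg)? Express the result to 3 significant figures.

950 mg

To maintain the same Css, the systemic dosing rate must be unchanged: F·D/τ = infusion rate.
D = rate × τ / F = 54.6 × 12 / 0.69 = 949.6 mg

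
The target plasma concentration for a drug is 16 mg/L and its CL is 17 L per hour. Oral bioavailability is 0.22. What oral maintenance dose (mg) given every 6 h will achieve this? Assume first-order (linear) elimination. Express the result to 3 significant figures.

7420 mg

D = CL × Css × τ / F = 17.00 × 16 × 6 / 0.22 = 7418 mg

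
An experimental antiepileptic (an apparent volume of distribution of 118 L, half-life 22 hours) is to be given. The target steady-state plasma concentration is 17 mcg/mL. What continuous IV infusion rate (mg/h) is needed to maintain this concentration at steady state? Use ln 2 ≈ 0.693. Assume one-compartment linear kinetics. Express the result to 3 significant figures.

63.2 mg/h

k = 0.693/22 = 0.03150 h⁻¹, so CL = k·Vd = 0.03150 × 118.0 = 3.717 L/h
Infusion rate = CL × Css = 3.717 × 17 = 63.19 mg/h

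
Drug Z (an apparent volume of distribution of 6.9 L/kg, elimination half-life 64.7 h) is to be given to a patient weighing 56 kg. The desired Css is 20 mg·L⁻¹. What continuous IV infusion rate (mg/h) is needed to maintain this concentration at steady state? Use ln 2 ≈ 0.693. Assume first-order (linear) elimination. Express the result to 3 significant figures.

82.8 mg/h

Vd = 6.9 L/kg × 56 kg = 386.4 L
k = 0.693/64.7 = 0.01071 h⁻¹, so CL = k·Vd = 0.01071 × 386.4 = 4.138 L/h
Infusion rate = CL × Css = 4.138 × 20 = 82.76 mg/h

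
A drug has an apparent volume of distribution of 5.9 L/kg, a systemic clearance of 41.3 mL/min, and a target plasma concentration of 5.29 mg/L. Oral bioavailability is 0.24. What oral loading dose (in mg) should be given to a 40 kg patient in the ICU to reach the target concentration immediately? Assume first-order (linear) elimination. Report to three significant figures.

Vd(total) = 40 kg × 5.9 L/kg = 236.0 L
LD = Vd × C / F = 236.0 × 5.290 / 0.24 = 5202 mg

5200 mg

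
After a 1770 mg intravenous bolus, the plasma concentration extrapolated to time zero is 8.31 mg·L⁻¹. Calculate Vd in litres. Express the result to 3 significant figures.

213 L

Immediately after an IV bolus, C₀ = Dose / Vd, so Vd = Dose / C₀.
Vd = 1770 / 8.31 = 213.0 L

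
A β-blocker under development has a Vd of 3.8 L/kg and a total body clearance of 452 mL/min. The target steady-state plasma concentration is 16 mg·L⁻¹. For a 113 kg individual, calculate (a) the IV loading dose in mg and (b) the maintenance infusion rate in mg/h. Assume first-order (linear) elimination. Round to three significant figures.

(a) 6870 mg; (b) 434 mg/h

Vd(total) = 113 kg × 3.8 L/kg = 429.4 L
Loading dose = Vd × C = 429.4 × 16 = 6870 mg
CL = 452 mL/min = 452 × 0.06 = 27.12 L/h
Infusion rate = 27.12 L/h × 16 mg/L = 433.9 mg/h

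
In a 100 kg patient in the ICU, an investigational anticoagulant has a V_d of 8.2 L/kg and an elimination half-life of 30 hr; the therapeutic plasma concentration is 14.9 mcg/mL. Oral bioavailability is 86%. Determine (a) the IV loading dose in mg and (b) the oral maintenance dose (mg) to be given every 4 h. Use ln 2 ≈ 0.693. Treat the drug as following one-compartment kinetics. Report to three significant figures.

Total Vd = 8.2 × 100 = 820.0 L
LD = Vd × C = 820.0 × 14.9 = 12220 mg
CL = 0.693 × Vd / t½ = 0.693 × 820.0 / 30 = 18.94 L/h
D = CL × Css × τ / F = 18.94 × 14.9 × 4 / 0.86 = 1313 mg

(a) 12200 mg; (b) 1310 mg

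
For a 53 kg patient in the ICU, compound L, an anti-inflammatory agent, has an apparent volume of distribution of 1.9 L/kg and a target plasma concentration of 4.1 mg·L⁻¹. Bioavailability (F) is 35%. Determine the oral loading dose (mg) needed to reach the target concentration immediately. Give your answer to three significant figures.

1180 mg

Vd = 1.9 L/kg × 53 kg = 100.7 L
LD = Vd × C / F = 100.7 × 4.100 / 0.35 = 1180 mg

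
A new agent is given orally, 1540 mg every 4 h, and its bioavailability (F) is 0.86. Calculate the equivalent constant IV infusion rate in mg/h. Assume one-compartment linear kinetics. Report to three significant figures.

Equivalent systemic input: infusion rate = F·D/τ.
Rate = 0.86 × 1540 / 4 = 331.1 mg/h

331 mg/h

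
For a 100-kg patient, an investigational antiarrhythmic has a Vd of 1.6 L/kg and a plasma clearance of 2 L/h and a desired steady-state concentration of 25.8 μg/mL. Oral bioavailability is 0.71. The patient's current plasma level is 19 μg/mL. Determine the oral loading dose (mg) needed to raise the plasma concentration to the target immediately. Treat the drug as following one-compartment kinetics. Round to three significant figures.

1530 mg

Vd(total) = 100 kg × 1.6 L/kg = 160.0 L
Loading dose depends on Vd (not clearance): it fills the distribution volume.
Concentration deficit ΔC = 25.8 − 19 = 6.800 mg/L
LD = Vd × ΔC / F = 160.0 × 6.800 / 0.71 = 1532 mg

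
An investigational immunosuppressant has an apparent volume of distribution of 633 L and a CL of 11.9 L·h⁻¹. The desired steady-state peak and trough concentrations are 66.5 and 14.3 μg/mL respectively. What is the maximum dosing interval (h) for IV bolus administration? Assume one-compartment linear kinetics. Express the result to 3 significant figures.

k = CL / Vd = 11.90 / 633.0 = 0.01880 h⁻¹
Between IV bolus doses, concentration decays as C = C₀·e^(−kτ), so C_peak/C_trough = e^(kτ).
τ_max = ln(C_peak/C_trough) / k = ln(66.5/14.3) / 0.01880 = 1.537 / 0.01880 = 81.76 h

81.8 h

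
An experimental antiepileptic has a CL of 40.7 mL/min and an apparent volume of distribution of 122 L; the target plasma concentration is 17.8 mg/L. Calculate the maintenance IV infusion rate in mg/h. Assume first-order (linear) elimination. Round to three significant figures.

CL = 40.7 mL/min × 60/1000 = 2.442 L/h
Infusion rate = CL · Css = 2.442 L/h × 17.8 mg/L = 43.47 mg/h

43.5 mg/h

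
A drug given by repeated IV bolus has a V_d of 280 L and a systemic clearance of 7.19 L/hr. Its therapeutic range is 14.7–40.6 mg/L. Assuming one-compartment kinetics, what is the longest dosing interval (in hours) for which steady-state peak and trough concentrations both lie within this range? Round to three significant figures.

k = CL / Vd = 7.190 / 280.0 = 0.02568 h⁻¹
Between IV bolus doses, concentration decays as C = C₀·e^(−kτ), so C_peak/C_trough = e^(kτ).
τ_max = ln(C_peak/C_trough) / k = ln(40.6/14.7) / 0.02568 = 1.016 / 0.02568 = 39.56 h

39.6 h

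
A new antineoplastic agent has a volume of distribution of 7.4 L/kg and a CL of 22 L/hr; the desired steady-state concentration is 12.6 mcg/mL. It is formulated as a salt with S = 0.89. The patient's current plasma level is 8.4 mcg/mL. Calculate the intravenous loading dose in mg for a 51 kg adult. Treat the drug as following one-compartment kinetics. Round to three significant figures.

1780 mg

Vd = 7.4 L/kg × 51 kg = 377.4 L
LD is governed by Vd — clearance does not enter the loading-dose calculation.
Concentration deficit ΔC = 12.6 − 8.4 = 4.200 mg/L
LD = Vd × ΔC / S = 377.4 × 4.200 / 0.89 = 1781 mg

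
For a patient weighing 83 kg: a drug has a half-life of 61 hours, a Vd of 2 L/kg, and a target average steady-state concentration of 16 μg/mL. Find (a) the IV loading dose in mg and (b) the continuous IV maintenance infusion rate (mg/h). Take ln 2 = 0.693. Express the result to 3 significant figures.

Vd = 2 L/kg × 83 kg = 166.0 L
LD = Vd × C = 166.0 × 16 = 2656 mg
CL = 0.693 × Vd / t½ = 0.693 × 166.0 / 61 = 1.886 L/h
Infusion rate = CL × Css = 1.886 × 16 = 30.18 mg/h

(a) 2660 mg; (b) 30.2 mg/h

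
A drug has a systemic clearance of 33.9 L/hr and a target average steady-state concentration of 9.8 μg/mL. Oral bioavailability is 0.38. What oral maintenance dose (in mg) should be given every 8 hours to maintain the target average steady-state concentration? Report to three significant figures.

6990 mg

D = CL × Css × τ / F = 33.90 × 9.8 × 8 / 0.38 = 6994 mg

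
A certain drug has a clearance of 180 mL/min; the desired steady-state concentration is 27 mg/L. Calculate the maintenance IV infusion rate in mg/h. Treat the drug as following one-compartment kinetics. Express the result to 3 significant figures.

CL = 180 mL/min × 60/1000 = 10.80 L/h
Infusion rate = CL · Css = 10.80 L/h × 27 mg/L = 291.6 mg/h

292 mg/h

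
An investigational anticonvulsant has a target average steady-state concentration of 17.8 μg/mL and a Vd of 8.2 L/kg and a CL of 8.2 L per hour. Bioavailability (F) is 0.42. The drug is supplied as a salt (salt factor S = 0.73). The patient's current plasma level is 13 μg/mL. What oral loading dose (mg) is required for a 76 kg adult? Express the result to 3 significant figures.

9760 mg

Total Vd = 8.2 × 76 = 623.2 L
Loading dose depends on Vd (not clearance): it fills the distribution volume.
Concentration deficit ΔC = 17.8 − 13 = 4.800 mg/L
LD = Vd × ΔC / F / S = 623.2 × 4.800 / 0.42 / 0.73 = 9757 mg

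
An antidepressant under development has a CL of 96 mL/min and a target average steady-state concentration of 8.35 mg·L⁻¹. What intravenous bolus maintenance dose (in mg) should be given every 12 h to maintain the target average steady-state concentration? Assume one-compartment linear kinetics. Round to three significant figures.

Convert clearance: 96 mL/min × 60 min/h ÷ 1000 mL/L = 5.760 L/h
D = CL × Css × τ = 5.760 × 8.35 × 12 = 577.2 mg

577 mg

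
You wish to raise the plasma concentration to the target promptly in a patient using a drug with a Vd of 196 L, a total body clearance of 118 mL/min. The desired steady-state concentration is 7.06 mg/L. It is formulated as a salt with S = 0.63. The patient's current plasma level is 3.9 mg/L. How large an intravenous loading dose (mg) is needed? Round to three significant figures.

Concentration deficit ΔC = 7.06 − 3.9 = 3.160 mg/L
LD = Vd × ΔC / S = 196.0 × 3.160 / 0.63 = 983.1 mg

983 mg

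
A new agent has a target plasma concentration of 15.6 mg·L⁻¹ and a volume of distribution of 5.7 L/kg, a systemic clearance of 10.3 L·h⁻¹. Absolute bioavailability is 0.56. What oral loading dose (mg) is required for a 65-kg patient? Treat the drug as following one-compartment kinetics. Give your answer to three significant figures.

10300 mg

Total Vd = 5.7 × 65 = 370.5 L
LD = Vd × C / F = 370.5 × 15.60 / 0.56 = 10320 mg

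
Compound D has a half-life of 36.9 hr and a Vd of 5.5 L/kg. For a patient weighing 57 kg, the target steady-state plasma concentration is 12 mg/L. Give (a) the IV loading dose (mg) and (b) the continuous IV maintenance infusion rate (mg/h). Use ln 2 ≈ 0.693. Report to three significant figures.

(a) 3760 mg; (b) 70.7 mg/h

Total Vd = 5.5 × 57 = 313.5 L
LD = Vd × C = 313.5 × 12 = 3762 mg
CL = 0.693 × Vd / t½ = 0.693 × 313.5 / 36.9 = 5.888 L/h
Infusion rate = CL × Css = 5.888 × 12 = 70.66 mg/h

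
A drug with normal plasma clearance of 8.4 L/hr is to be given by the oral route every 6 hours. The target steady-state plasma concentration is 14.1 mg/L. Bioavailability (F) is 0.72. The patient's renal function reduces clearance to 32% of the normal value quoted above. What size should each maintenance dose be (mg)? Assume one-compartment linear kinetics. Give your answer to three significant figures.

Patient clearance = 0.32 × 8.400 = 2.688 L/h
D = CL × Css × τ / F = 2.688 × 14.1 × 6 / 0.72 = 315.8 mg

316 mg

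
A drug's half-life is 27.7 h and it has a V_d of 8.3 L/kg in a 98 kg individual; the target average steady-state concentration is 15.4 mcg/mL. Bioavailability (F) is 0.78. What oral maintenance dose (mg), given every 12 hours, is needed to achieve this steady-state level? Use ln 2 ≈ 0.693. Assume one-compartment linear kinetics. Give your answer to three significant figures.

4820 mg

Total Vd = 8.3 × 98 = 813.4 L
k = 0.693/27.7 = 0.02502 h⁻¹, so CL = k·Vd = 0.02502 × 813.4 = 20.35 L/h
D = CL × Css × τ / F = 20.35 × 15.4 × 12 / 0.78 = 4821 mg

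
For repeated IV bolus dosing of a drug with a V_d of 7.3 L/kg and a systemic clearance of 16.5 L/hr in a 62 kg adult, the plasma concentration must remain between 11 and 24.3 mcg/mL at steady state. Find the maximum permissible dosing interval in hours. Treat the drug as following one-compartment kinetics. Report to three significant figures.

21.7 h

Total Vd = 7.3 × 62 = 452.6 L
k = CL / Vd = 16.50 / 452.6 = 0.03646 h⁻¹
Between IV bolus doses, concentration decays as C = C₀·e^(−kτ), so C_peak/C_trough = e^(kτ).
τ_max = ln(C_peak/C_trough) / k = ln(24.3/11) / 0.03646 = 0.7926 / 0.03646 = 21.74 h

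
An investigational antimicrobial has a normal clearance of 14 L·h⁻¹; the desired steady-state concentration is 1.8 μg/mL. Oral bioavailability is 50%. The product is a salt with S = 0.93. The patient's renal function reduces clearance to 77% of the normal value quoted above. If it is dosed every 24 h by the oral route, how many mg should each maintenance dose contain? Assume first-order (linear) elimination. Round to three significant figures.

1000 mg

Patient clearance = 0.77 × 14.00 = 10.78 L/h
At steady state, dose per interval replaces the amount cleared in that interval: F·S·D/τ = CL·Css.
D = CL × Css × τ / F / S = 10.78 × 1.8 × 24 / 0.5 / 0.93 = 1001 mg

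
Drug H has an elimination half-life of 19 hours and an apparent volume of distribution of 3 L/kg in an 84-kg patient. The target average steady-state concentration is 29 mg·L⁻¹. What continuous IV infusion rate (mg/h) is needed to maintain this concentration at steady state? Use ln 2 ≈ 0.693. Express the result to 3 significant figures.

Vd(total) = 84 kg × 3 L/kg = 252.0 L
CL = ln 2 · Vd / t½ = 0.693 × 252.0 / 19 = 9.191 L/h
Infusion rate = CL × Css = 9.191 × 29 = 266.5 mg/h

267 mg/h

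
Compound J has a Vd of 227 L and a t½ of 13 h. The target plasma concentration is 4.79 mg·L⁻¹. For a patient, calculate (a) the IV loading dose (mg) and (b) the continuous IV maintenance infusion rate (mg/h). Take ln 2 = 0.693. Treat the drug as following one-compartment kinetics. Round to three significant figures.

(a) 1090 mg; (b) 58.0 mg/h

LD = Vd × C = 227.0 × 4.79 = 1087 mg
CL = 0.693 × Vd / t½ = 0.693 × 227.0 / 13 = 12.10 L/h
Infusion rate = CL × Css = 12.10 × 4.79 = 57.96 mg/h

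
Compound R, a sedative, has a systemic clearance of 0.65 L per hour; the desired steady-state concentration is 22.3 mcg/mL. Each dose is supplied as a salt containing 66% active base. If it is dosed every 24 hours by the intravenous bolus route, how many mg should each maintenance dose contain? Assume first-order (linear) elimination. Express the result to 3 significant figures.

527 mg

D = CL × Css × τ / S = 0.6500 × 22.3 × 24 / 0.66 = 527.1 mg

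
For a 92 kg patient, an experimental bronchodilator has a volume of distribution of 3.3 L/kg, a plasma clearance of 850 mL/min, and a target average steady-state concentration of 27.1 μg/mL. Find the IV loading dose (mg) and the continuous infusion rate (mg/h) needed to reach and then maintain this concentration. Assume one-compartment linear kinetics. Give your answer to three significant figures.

(a) 8230 mg; (b) 1380 mg/h

Vd(total) = 92 kg × 3.3 L/kg = 303.6 L
LD = Vd · C_target = 303.6 × 27.1 = 8228 mg
Convert clearance: 850 mL/min × 60 min/h ÷ 1000 mL/L = 51.00 L/h
Maintenance: replace elimination → rate = CL × Css = 51.00 × 27.1 = 1382 mg/h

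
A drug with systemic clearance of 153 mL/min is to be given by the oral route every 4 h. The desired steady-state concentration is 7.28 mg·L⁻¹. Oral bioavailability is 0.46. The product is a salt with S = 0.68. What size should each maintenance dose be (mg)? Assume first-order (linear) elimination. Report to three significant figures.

CL = 153 mL/min × 60/1000 = 9.180 L/h
At steady state, dose per interval replaces the amount cleared in that interval: F·S·D/τ = CL·Css.
D = CL × Css × τ / F / S = 9.180 × 7.28 × 4 / 0.46 / 0.68 = 854.6 mg

855 mg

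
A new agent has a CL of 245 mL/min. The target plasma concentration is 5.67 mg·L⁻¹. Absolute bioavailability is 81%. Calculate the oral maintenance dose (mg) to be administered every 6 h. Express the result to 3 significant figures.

617 mg

CL = 245 mL/min = 245 × 0.06 = 14.70 L/h
D = CL × Css × τ / F = 14.70 × 5.67 × 6 / 0.81 = 617.4 mg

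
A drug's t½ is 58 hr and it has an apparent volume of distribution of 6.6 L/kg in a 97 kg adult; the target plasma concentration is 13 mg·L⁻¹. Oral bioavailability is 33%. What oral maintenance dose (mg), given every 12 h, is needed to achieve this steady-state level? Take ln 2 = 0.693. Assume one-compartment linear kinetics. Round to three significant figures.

3620 mg

Total Vd = 6.6 × 97 = 640.2 L
CL = ln 2 · Vd / t½ = 0.693 × 640.2 / 58 = 7.649 L/h
D = CL × Css × τ / F = 7.649 × 13 × 12 / 0.33 = 3616 mg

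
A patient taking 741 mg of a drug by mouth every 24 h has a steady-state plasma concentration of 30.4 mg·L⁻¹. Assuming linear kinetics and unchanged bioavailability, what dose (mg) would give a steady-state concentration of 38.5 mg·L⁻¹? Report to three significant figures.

For first-order elimination, Css ∝ F·D/(CL·τ); F and CL are unchanged, so Css ∝ D/τ.
D₂ = D₁ × (Css,target / Css,current) = 741 × 38.5/30.4 = 938.4 mg

938 mg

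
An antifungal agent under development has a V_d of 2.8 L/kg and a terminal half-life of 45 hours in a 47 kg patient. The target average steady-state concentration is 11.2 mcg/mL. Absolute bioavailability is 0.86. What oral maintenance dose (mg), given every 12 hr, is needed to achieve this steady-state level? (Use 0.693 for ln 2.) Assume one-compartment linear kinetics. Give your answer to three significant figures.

Vd(total) = 47 kg × 2.8 L/kg = 131.6 L
CL = 0.693 × Vd / t½ = 0.693 × 131.6 / 45 = 2.027 L/h
D = CL × Css × τ / F = 2.027 × 11.2 × 12 / 0.86 = 316.8 mg

317 mg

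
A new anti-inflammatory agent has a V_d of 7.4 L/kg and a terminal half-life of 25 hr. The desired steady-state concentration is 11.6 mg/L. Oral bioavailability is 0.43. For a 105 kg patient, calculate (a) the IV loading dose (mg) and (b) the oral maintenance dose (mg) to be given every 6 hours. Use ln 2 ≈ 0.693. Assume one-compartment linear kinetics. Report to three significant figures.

Vd(total) = 105 kg × 7.4 L/kg = 777.0 L
LD = Vd × C = 777.0 × 11.6 = 9013 mg
CL = 0.693 × Vd / t½ = 0.693 × 777.0 / 25 = 21.54 L/h
D = CL × Css × τ / F = 21.54 × 11.6 × 6 / 0.43 = 3486 mg

(a) 9010 mg; (b) 3490 mg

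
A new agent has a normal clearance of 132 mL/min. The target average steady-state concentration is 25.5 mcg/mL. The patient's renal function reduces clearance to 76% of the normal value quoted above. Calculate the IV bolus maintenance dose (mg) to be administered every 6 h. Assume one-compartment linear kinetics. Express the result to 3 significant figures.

CL = 132 mL/min = 132 × 0.06 = 7.920 L/h
Patient clearance = 0.76 × 7.920 = 6.019 L/h
D = CL × Css × τ = 6.019 × 25.5 × 6 = 920.9 mg

921 mg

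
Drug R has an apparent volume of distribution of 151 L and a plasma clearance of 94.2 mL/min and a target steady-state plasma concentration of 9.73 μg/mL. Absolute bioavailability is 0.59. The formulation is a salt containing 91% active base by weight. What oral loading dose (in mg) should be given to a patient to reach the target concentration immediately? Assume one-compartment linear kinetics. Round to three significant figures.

LD = Vd × C / F / S = 151.0 × 9.730 / 0.59 / 0.91 = 2737 mg

2740 mg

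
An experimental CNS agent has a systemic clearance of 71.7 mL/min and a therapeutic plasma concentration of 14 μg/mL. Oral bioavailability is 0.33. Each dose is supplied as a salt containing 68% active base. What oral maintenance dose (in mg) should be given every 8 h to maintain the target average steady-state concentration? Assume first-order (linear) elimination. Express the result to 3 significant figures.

2150 mg

CL = 71.7 mL/min × 60/1000 = 4.302 L/h
D = CL × Css × τ / F / S = 4.302 × 14 × 8 / 0.33 / 0.68 = 2147 mg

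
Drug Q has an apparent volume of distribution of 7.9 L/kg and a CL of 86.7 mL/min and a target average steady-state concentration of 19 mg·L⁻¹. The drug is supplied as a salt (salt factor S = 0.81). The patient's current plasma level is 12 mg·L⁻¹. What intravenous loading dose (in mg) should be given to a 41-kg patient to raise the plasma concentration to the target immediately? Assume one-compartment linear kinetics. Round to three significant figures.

Total Vd = 7.9 × 41 = 323.9 L
Concentration deficit ΔC = 19 − 12 = 7.000 mg/L
LD = Vd × ΔC / S = 323.9 × 7.000 / 0.81 = 2799 mg

2800 mg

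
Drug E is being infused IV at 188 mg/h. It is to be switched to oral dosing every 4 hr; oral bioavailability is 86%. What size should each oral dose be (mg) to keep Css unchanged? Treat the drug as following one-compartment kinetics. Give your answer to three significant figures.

874 mg

To maintain the same Css, the systemic dosing rate must be unchanged: F·D/τ = infusion rate.
D = rate × τ / F = 188 × 4 / 0.86 = 874.4 mg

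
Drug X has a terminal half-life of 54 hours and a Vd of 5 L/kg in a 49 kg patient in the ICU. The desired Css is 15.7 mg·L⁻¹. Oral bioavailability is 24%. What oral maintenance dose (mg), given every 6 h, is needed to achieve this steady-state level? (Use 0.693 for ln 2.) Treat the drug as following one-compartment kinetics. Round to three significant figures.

Vd(total) = 49 kg × 5 L/kg = 245.0 L
CL = ln 2 · Vd / t½ = 0.693 × 245.0 / 54 = 3.144 L/h
D = CL × Css × τ / F = 3.144 × 15.7 × 6 / 0.24 = 1234 mg

1230 mg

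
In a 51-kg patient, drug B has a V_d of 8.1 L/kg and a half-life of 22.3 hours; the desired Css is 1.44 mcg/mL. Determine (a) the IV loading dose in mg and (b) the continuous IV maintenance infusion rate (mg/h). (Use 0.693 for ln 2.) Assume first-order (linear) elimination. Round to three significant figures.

Vd = 8.1 L/kg × 51 kg = 413.1 L
LD = Vd × C = 413.1 × 1.44 = 594.9 mg
CL = 0.693 × Vd / t½ = 0.693 × 413.1 / 22.3 = 12.84 L/h
Infusion rate = CL × Css = 12.84 × 1.44 = 18.49 mg/h

(a) 595 mg; (b) 18.5 mg/h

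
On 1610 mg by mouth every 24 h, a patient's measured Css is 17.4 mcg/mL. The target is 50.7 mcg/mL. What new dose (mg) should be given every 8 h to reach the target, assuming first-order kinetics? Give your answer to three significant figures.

For first-order elimination, Css ∝ F·D/(CL·τ); F and CL are unchanged, so Css ∝ D/τ.
D₂ = D₁ × (Css,target / Css,current) × (τ₂/τ₁) = 1610 × (50.7/17.4) × (8/24) = 1564 mg

1560 mg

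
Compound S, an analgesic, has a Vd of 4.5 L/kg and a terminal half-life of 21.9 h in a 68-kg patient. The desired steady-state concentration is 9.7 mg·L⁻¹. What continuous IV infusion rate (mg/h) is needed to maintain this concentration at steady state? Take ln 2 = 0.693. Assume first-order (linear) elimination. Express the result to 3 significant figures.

93.9 mg/h

Vd(total) = 68 kg × 4.5 L/kg = 306.0 L
CL = ln 2 · Vd / t½ = 0.693 × 306.0 / 21.9 = 9.683 L/h
Infusion rate = CL × Css = 9.683 × 9.7 = 93.93 mg/h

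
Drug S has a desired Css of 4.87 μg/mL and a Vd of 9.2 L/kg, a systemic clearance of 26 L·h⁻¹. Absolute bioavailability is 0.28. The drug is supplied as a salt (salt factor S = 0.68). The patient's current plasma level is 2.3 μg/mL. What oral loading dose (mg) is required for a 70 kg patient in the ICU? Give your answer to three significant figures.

8690 mg

Vd = 9.2 L/kg × 70 kg = 644.0 L
The loading dose fills Vd to the target concentration; clearance is irrelevant here.
Concentration deficit ΔC = 4.87 − 2.3 = 2.570 mg/L
LD = Vd × ΔC / F / S = 644.0 × 2.570 / 0.28 / 0.68 = 8693 mg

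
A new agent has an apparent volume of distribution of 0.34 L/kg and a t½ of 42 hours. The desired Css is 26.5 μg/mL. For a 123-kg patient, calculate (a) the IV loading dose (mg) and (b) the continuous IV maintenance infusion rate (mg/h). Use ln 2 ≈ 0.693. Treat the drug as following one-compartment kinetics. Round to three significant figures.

(a) 1110 mg; (b) 18.3 mg/h

Vd = 0.34 L/kg × 123 kg = 41.82 L
LD = Vd × C = 41.82 × 26.5 = 1108 mg
CL = 0.693 × Vd / t½ = 0.693 × 41.82 / 42 = 0.6900 L/h
Infusion rate = CL × Css = 0.6900 × 26.5 = 18.29 mg/h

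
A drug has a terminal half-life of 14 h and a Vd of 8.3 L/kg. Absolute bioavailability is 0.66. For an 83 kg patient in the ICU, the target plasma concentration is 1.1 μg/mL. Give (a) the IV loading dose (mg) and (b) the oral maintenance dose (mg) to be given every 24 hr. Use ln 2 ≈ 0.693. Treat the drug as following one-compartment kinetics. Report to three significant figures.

Total Vd = 8.3 × 83 = 688.9 L
LD = Vd × C = 688.9 × 1.1 = 757.8 mg
CL = 0.693 × Vd / t½ = 0.693 × 688.9 / 14 = 34.10 L/h
D = CL × Css × τ / F = 34.10 × 1.1 × 24 / 0.66 = 1364 mg

(a) 758 mg; (b) 1360 mg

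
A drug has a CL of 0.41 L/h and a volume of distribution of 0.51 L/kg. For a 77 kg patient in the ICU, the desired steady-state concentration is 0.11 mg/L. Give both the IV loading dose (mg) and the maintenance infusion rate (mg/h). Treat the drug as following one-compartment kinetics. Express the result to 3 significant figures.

(a) 4.32 mg; (b) 0.0451 mg/h

Vd(total) = 77 kg × 0.51 L/kg = 39.27 L
Loading dose = Vd × C = 39.27 × 0.11 = 4.320 mg
Maintenance infusion rate = CL × Css = 0.4100 × 0.11 = 0.04510 mg/h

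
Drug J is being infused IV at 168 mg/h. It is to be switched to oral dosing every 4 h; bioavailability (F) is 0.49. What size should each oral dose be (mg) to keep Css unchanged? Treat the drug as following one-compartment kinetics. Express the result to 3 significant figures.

1370 mg

To maintain the same Css, the systemic dosing rate must be unchanged: F·D/τ = infusion rate.
D = rate × τ / F = 168 × 4 / 0.49 = 1371 mg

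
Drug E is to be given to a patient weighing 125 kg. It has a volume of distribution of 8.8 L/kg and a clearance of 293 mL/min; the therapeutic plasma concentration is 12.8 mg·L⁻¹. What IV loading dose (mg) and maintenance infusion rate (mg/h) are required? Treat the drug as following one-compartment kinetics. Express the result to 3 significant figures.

(a) 14100 mg; (b) 225 mg/h

Total Vd = 8.8 × 125 = 1100 L
LD = Vd · C_target = 1100 × 12.8 = 14080 mg
CL = 293 mL/min = 293 × 0.06 = 17.58 L/h
Maintenance infusion rate = CL × Css = 17.58 × 12.8 = 225.0 mg/h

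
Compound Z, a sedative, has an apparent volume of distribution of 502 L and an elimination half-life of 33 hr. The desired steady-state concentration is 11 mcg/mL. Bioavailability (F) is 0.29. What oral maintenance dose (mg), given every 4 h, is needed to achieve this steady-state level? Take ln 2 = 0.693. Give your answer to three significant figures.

1600 mg

CL = 0.693 × Vd / t½ = 0.693 × 502.0 / 33 = 10.54 L/h
D = CL × Css × τ / F = 10.54 × 11 × 4 / 0.29 = 1599 mg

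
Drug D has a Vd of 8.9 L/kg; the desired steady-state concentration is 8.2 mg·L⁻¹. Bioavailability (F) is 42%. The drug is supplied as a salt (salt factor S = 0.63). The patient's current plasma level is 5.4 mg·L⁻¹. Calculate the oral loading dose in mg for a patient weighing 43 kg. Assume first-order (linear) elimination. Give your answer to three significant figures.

Vd = 8.9 L/kg × 43 kg = 382.7 L
Concentration deficit ΔC = 8.2 − 5.4 = 2.800 mg/L
LD = Vd × ΔC / F / S = 382.7 × 2.800 / 0.42 / 0.63 = 4050 mg

4050 mg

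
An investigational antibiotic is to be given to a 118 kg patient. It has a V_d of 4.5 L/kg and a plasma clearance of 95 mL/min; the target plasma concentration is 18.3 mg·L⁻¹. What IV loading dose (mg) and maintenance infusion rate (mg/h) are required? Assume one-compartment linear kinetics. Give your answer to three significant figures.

Vd(total) = 118 kg × 4.5 L/kg = 531.0 L
LD = Vd · C_target = 531.0 × 18.3 = 9717 mg
Convert clearance: 95 mL/min × 60 min/h ÷ 1000 mL/L = 5.700 L/h
Maintenance infusion rate = CL × Css = 5.700 × 18.3 = 104.3 mg/h

(a) 9720 mg; (b) 104 mg/h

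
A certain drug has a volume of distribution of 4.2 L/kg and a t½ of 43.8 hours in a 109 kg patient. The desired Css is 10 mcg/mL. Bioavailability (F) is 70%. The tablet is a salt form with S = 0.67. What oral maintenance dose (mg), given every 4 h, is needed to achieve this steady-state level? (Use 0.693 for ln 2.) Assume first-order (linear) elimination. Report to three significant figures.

Total Vd = 4.2 × 109 = 457.8 L
k = 0.693/43.8 = 0.01582 h⁻¹, so CL = k·Vd = 0.01582 × 457.8 = 7.242 L/h
D = CL × Css × τ / F / S = 7.242 × 10 × 4 / 0.7 / 0.67 = 617.7 mg

618 mg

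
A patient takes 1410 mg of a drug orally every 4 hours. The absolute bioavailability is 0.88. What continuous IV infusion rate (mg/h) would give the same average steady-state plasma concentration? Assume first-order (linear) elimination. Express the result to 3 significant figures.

Equivalent systemic input: infusion rate = F·D/τ.
Rate = 0.88 × 1410 / 4 = 310.2 mg/h

310 mg/h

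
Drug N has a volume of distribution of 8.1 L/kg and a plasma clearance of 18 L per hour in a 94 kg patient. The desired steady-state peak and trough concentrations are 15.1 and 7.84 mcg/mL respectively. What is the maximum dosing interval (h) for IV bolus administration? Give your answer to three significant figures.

27.7 h

Total Vd = 8.1 × 94 = 761.4 L
k = CL / Vd = 18.00 / 761.4 = 0.02364 h⁻¹
Between IV bolus doses, concentration decays as C = C₀·e^(−kτ), so C_peak/C_trough = e^(kτ).
τ_max = ln(C_peak/C_trough) / k = ln(15.1/7.84) / 0.02364 = 0.6555 / 0.02364 = 27.73 h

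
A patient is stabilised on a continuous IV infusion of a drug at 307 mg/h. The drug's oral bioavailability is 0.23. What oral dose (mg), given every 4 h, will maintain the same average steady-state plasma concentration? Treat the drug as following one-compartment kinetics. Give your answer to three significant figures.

5340 mg

To maintain the same Css, the systemic dosing rate must be unchanged: F·D/τ = infusion rate.
D = rate × τ / F = 307 × 4 / 0.23 = 5339 mg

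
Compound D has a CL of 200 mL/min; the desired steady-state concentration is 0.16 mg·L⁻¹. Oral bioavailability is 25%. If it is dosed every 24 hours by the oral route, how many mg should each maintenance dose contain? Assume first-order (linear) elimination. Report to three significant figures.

CL = 200 mL/min × 60/1000 = 12.00 L/h
D = CL × Css × τ / F = 12.00 × 0.16 × 24 / 0.25 = 184.3 mg

184 mg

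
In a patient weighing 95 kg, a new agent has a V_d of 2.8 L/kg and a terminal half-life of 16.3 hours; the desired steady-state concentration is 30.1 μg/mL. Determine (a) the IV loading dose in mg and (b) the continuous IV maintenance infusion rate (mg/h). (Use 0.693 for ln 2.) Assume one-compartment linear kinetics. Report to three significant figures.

(a) 8010 mg; (b) 340 mg/h

Vd = 2.8 L/kg × 95 kg = 266.0 L
LD = Vd × C = 266.0 × 30.1 = 8007 mg
CL = 0.693 × Vd / t½ = 0.693 × 266.0 / 16.3 = 11.31 L/h
Infusion rate = CL × Css = 11.31 × 30.1 = 340.4 mg/h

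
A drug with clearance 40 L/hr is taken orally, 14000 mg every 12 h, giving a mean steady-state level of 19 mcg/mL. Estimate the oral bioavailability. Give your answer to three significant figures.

0.651

F·D/τ = CL·Css at steady state → F = CL·Css·τ / D.
F = 40 × 19 × 12 / 14000 = 0.651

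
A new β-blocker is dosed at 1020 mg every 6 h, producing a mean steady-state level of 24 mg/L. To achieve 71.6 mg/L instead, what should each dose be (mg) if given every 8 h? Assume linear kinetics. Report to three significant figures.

For first-order elimination, Css ∝ F·D/(CL·τ); F and CL are unchanged, so Css ∝ D/τ.
D₂ = D₁ × (Css,target / Css,current) × (τ₂/τ₁) = 1020 × (71.6/24) × (8/6) = 4057 mg

4060 mg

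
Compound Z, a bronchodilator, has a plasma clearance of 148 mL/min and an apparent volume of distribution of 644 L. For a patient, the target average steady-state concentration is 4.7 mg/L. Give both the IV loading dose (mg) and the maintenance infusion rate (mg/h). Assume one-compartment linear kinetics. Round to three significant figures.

Loading dose = Vd × C = 644.0 × 4.7 = 3027 mg
Convert clearance: 148 mL/min × 60 min/h ÷ 1000 mL/L = 8.880 L/h
Maintenance infusion rate = CL × Css = 8.880 × 4.7 = 41.74 mg/h

(a) 3030 mg; (b) 41.7 mg/h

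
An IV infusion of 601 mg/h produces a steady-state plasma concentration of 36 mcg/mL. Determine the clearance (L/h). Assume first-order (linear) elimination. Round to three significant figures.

16.7 L/h

At steady state, infusion rate = CL × Css, so CL = rate / Css.
CL = 601 / 36 = 16.69 L/h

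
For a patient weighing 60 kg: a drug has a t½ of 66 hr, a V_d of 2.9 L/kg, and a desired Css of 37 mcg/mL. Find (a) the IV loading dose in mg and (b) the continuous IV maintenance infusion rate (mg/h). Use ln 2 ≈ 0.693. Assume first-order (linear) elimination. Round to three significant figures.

(a) 6440 mg; (b) 67.6 mg/h

Vd(total) = 60 kg × 2.9 L/kg = 174.0 L
LD = Vd × C = 174.0 × 37 = 6438 mg
CL = 0.693 × Vd / t½ = 0.693 × 174.0 / 66 = 1.827 L/h
Infusion rate = CL × Css = 1.827 × 37 = 67.60 mg/h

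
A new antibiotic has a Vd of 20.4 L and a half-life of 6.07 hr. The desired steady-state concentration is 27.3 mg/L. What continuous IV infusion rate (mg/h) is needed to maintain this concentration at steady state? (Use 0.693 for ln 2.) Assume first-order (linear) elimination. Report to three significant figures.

CL = 0.693 × Vd / t½ = 0.693 × 20.40 / 6.07 = 2.329 L/h
Infusion rate = CL × Css = 2.329 × 27.3 = 63.58 mg/h

63.6 mg/h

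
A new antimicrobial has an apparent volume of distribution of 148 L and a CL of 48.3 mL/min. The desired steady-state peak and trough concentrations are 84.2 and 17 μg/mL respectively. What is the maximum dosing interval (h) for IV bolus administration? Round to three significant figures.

Convert clearance: 48.3 mL/min × 60 min/h ÷ 1000 mL/L = 2.898 L/h
k = CL / Vd = 2.898 / 148.0 = 0.01958 h⁻¹
Between IV bolus doses, concentration decays as C = C₀·e^(−kτ), so C_peak/C_trough = e^(kτ).
τ_max = ln(C_peak/C_trough) / k = ln(84.2/17) / 0.01958 = 1.600 / 0.01958 = 81.72 h

81.7 h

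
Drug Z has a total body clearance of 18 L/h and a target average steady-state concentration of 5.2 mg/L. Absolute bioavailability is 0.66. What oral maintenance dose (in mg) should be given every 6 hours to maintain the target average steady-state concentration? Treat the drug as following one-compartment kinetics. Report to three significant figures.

851 mg

D = CL × Css × τ / F = 18.00 × 5.2 × 6 / 0.66 = 850.9 mg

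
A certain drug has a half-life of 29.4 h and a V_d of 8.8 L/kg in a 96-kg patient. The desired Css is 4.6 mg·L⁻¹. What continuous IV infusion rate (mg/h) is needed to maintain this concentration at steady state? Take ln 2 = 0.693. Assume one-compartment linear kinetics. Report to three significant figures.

91.6 mg/h

Vd = 8.8 L/kg × 96 kg = 844.8 L
CL = 0.693 × Vd / t½ = 0.693 × 844.8 / 29.4 = 19.91 L/h
Infusion rate = CL × Css = 19.91 × 4.6 = 91.59 mg/h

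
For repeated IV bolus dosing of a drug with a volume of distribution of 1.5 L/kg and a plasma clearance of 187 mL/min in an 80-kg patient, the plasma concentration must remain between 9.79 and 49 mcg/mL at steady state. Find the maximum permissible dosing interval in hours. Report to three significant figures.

17.2 h

Vd = 1.5 L/kg × 80 kg = 120.0 L
CL = 187 mL/min = 187 × 0.06 = 11.22 L/h
k = CL / Vd = 11.22 / 120.0 = 0.09350 h⁻¹
Between IV bolus doses, concentration decays as C = C₀·e^(−kτ), so C_peak/C_trough = e^(kτ).
τ_max = ln(C_peak/C_trough) / k = ln(49/9.79) / 0.09350 = 1.610 / 0.09350 = 17.22 h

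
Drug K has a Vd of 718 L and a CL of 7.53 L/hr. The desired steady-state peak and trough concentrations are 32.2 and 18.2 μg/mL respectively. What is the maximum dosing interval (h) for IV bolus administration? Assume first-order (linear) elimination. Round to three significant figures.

k = CL / Vd = 7.530 / 718.0 = 0.01049 h⁻¹
Between IV bolus doses, concentration decays as C = C₀·e^(−kτ), so C_peak/C_trough = e^(kτ).
τ_max = ln(C_peak/C_trough) / k = ln(32.2/18.2) / 0.01049 = 0.5705 / 0.01049 = 54.39 h

54.4 h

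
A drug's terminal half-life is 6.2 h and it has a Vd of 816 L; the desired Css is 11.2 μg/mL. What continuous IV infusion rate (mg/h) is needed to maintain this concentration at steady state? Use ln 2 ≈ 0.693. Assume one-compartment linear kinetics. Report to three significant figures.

CL = 0.693 × Vd / t½ = 0.693 × 816.0 / 6.2 = 91.21 L/h
Infusion rate = CL × Css = 91.21 × 11.2 = 1022 mg/h

1020 mg/h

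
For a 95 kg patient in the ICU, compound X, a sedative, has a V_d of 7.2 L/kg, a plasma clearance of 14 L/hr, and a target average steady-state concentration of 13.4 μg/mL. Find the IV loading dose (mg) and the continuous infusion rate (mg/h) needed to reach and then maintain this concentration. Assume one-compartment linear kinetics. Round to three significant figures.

Vd = 7.2 L/kg × 95 kg = 684.0 L
Loading dose = Vd × C = 684.0 × 13.4 = 9166 mg
Maintenance infusion rate = CL × Css = 14.00 × 13.4 = 187.6 mg/h

(a) 9170 mg; (b) 188 mg/h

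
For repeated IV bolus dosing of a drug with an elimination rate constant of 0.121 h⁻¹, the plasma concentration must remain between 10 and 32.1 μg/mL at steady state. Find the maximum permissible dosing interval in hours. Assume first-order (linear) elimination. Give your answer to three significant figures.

9.64 h

Between IV bolus doses, concentration decays as C = C₀·e^(−kτ), so C_peak/C_trough = e^(kτ).
τ_max = ln(C_peak/C_trough) / k = ln(32.1/10) / 0.1210 = 1.166 / 0.1210 = 9.636 h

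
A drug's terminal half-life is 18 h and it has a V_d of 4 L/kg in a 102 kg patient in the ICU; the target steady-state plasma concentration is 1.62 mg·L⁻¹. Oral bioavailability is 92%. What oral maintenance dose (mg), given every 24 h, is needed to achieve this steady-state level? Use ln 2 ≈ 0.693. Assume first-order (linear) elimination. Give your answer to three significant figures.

664 mg

Vd = 4 L/kg × 102 kg = 408.0 L
CL = 0.693 × Vd / t½ = 0.693 × 408.0 / 18 = 15.71 L/h
D = CL × Css × τ / F = 15.71 × 1.62 × 24 / 0.92 = 663.9 mg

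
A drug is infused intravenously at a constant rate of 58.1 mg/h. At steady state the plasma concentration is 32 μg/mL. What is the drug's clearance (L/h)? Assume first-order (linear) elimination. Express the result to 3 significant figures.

1.82 L/h

At steady state, infusion rate = CL × Css, so CL = rate / Css.
CL = 58.1 / 32 = 1.816 L/h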